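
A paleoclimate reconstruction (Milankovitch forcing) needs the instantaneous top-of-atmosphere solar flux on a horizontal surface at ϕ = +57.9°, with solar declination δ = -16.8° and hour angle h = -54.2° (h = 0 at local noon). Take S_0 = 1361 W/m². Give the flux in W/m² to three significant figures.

cos θ_z = sin ϕ sin δ + cos ϕ cos δ cos h = -0.244845 + 0.297579 = 0.052734.
Flux = S_0 · cos θ_z = 1361 × 0.052734 = 71.77 W/m².

71.8 W/m²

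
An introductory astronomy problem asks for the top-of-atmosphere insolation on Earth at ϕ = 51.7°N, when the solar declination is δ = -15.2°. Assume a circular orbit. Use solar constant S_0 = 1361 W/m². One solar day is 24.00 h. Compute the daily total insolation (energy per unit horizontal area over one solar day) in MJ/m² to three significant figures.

11.6 MJ/m²

cos h₀ = −tan(+51.7°) tan(-15.200°) = 0.3440, h₀ = 1.2196 rad.
Bracket: h₀ sin ϕ sin δ + cos ϕ cos δ sin h₀ = 1.2196×0.78478×-0.26219 + 0.61978×0.96502×0.93896 = -0.250947 + 0.561592 = 0.310645.
Q̄ = (S_0/π) × [bracket] = (1361/π) × 0.310645 = 134.58 W/m².
Daily total = Q̄ × 24.00 h × 3600 s/h = 134.58 × 24.00 × 3600 / 10⁶ = 11.63 MJ/m².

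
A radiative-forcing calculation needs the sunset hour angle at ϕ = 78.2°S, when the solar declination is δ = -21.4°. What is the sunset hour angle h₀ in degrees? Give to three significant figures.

h₀ = 180°

Sunrise equation: cos h₀ = −tan ϕ · tan δ = -1.8759 ≤ −1, so the Sun never sets (polar day) and h₀ = π.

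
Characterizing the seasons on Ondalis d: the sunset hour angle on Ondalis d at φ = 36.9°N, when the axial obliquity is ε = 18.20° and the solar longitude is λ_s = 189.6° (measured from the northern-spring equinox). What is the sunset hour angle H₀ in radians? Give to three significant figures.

H₀ = 1.53 rad

Solar declination: sin δ = sin ε · sin λ_s = sin 18.20° × sin 189.6° = -0.05209, so δ = -2.986°.
cos H₀ = −tan φ · tan δ = −tan(+36.9°) × tan(-2.986°) = 0.0392, so H₀ = 1.5316 rad = 87.76°.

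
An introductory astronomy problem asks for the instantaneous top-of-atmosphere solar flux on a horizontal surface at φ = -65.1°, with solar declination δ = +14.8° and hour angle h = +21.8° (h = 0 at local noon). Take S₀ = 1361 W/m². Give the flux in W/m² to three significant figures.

199 W/m²

cos θ_z = sin φ sin δ + cos φ cos δ cos h = -0.231701 + 0.377956 = 0.146255.
Flux = S₀ · cos θ_z = 1361 × 0.146255 = 199.1 W/m².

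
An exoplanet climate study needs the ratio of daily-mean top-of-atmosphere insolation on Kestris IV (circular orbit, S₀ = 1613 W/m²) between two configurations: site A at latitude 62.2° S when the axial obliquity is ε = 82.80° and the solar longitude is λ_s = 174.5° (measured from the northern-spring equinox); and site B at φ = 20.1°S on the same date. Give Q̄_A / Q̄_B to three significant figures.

Q̄_A / Q̄_B ≈ 0.384

— Configuration A (φ=-62.2°):
Solar declination: sin δ = sin ε · sin λ_s = sin 82.80° × sin 174.5° = 0.09509, so δ = +5.456°.
cos H₀ = −tan(-62.2°) tan(+5.456°) = 0.1812, H₀ = 1.3886 rad.
Bracket: H₀ sin φ sin δ + cos φ cos δ sin H₀ = 1.3886×-0.88458×0.09509 + 0.46639×0.99547×0.98345 = -0.116802 + 0.456593 = 0.339791.
Q̄ = (S₀/π) × [bracket] = (1613/π) × 0.339791 = 174.46 W/m².
— Configuration B (φ=-20.1°):
cos H₀ = −tan(-20.1°) tan(+5.456°) = 0.0350, H₀ = 1.5358 rad.
Bracket: H₀ sin φ sin δ + cos φ cos δ sin H₀ = 1.5358×-0.34366×0.09509 + 0.93909×0.99547×0.99939 = -0.050188 + 0.934266 = 0.884078.
Q̄ = (S₀/π) × [bracket] = (1613/π) × 0.884078 = 453.92 W/m².
Ratio Q̄_A / Q̄_B = 174.46 / 453.92 = 0.3843.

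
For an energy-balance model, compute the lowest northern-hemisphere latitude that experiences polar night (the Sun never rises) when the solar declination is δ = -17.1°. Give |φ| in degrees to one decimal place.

|φ| = 72.9°

Polar night requires cos H₀ = −tan φ tan δ ≥ 1, i.e. tan φ tan δ ≤ −1.
The boundary is |tan φ| · |tan δ| = 1, so |φ| = 90° − |δ| = 90° − 17.1° = 72.9° in the northern hemisphere.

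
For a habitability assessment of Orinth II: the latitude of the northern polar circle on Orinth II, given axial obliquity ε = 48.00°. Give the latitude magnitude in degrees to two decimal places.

42.00°

The polar circle is the lowest latitude that experiences at least one full rotation of continuous daylight at the northern-summer solstice; it lies at |ϕ| = 90° − ε = 90° − 48.00° = 42.00°.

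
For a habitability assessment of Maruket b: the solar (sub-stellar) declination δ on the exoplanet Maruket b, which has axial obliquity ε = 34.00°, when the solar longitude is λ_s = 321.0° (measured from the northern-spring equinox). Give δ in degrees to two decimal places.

sin δ = sin ε · sin λ_s = sin 34.00° × sin 321.0° = -0.351911.
δ = arcsin(-0.351911) = -20.60°.

δ = -20.60°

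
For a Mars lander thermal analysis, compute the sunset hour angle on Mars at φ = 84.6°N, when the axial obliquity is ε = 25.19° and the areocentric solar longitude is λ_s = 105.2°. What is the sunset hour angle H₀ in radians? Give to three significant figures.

H₀ = 3.14 rad

sin δ = sin 25.19° × sin 105.2° = 0.41073, so δ = +24.251°.
Sunrise equation: cos H₀ = −tan φ · tan δ = -4.7656 ≤ −1, so the Sun never sets (polar day) and H₀ = π.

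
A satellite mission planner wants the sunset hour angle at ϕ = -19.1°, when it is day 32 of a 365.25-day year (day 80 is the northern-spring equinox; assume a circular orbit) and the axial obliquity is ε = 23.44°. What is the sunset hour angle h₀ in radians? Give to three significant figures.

Solar longitude: L_s = 360° × (32 − 80)/365.25 = -47.310°, i.e. -47.310° + 360° = 312.690°.
sin δ = sin 23.44° × sin 312.690° = -0.29239, so δ = -17.001°.
cos h₀ = −tan ϕ · tan δ = −tan(-19.1°) × tan(-17.001°) = -0.1059, so h₀ = 1.6769 rad = 96.08°.

h₀ = 1.68 rad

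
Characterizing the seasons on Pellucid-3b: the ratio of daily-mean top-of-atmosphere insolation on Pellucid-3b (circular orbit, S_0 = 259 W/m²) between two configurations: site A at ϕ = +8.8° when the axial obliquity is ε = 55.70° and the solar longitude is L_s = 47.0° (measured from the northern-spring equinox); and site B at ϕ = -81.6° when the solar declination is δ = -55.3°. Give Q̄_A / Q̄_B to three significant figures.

Q̄_A / Q̄_B ≈ 0.367

— Configuration A (ϕ=+8.8°):
Solar declination: sin δ = sin ε · sin L_s = sin 55.70° × sin 47.0° = 0.60417, so δ = +37.169°.
cos h₀ = −tan(+8.8°) tan(+37.169°) = -0.1174, h₀ = 1.6884 rad.
Bracket: h₀ sin ϕ sin δ + cos ϕ cos δ sin h₀ = 1.6884×0.15299×0.60417 + 0.98823×0.79686×0.99309 = 0.156062 + 0.782039 = 0.938101.
Q̄ = (S_0/π) × [bracket] = (259/π) × 0.938101 = 77.339 W/m².
— Configuration B (ϕ=-81.6°):
cos h₀ = −tan(-81.6°) tan(-55.300°) = -9.7800 ≤ −1 ⇒ polar day, h₀ = π.
Bracket: h₀ sin ϕ sin δ + cos ϕ cos δ sin h₀ = 3.1416×-0.98927×-0.82214 + 0.14608×0.56928×0.00000 = 2.555121 + 0.000000 = 2.555121.
Q̄ = (S_0/π) × [bracket] = (259/π) × 2.555121 = 210.65 W/m².
Ratio Q̄_A / Q̄_B = 77.339 / 210.65 = 0.3671.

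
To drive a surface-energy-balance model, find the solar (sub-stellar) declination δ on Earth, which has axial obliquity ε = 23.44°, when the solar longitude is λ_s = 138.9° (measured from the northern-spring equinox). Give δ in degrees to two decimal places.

sin δ = sin ε · sin λ_s = sin 23.44° × sin 138.9° = 0.261496.
δ = arcsin(0.261496) = +15.16°.

δ = +15.16°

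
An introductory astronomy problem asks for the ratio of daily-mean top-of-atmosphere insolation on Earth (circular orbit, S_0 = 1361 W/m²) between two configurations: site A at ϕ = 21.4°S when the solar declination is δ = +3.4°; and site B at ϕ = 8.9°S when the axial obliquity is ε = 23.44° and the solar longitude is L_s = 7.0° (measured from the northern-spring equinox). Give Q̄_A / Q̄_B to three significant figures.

Q̄_A / Q̄_B ≈ 0.919

— Configuration A (ϕ=-21.4°):
cos h₀ = −tan(-21.4°) tan(+3.400°) = 0.0233, h₀ = 1.5475 rad.
Bracket: h₀ sin ϕ sin δ + cos ϕ cos δ sin h₀ = 1.5475×-0.36488×0.05931 + 0.93106×0.99824×0.99973 = -0.033489 + 0.929170 = 0.895681.
Q̄ = (S_0/π) × [bracket] = (1361/π) × 0.895681 = 388.03 W/m².
— Configuration B (ϕ=-8.9°):
Solar declination: sin δ = sin ε · sin L_s = sin 23.44° × sin 7.0° = 0.04848, so δ = +2.779°.
cos h₀ = −tan(-8.9°) tan(+2.779°) = 0.0076, h₀ = 1.5632 rad.
Bracket: h₀ sin ϕ sin δ + cos ϕ cos δ sin h₀ = 1.5632×-0.15471×0.04848 + 0.98796×0.99882×0.99997 = -0.011725 + 0.986765 = 0.975040.
Q̄ = (S_0/π) × [bracket] = (1361/π) × 0.975040 = 422.41 W/m².
Ratio Q̄_A / Q̄_B = 388.03 / 422.41 = 0.9186.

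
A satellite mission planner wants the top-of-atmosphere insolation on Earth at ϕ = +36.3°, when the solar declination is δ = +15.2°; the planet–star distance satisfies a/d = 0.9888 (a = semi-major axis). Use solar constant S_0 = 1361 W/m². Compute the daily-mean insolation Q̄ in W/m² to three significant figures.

cos h₀ = −tan(+36.3°) tan(+15.200°) = -0.1996, h₀ = 1.7717 rad.
Bracket: h₀ sin ϕ sin δ + cos ϕ cos δ sin h₀ = 1.7717×0.59201×0.26219 + 0.80593×0.96502×0.97988 = 0.275002 + 0.762090 = 1.037092.
Inverse-square distance factor (a/d)² = 0.9888² = 0.977725.
Q̄ = (S_0/π) × 0.977725 × [bracket] = (1361/π) × 0.977725 × 1.037092 = 439.3 W/m².

Q̄ ≈ 439 W/m²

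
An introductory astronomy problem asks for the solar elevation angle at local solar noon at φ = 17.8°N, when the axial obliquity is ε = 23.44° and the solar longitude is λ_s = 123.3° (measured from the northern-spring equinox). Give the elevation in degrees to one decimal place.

88.4°

Solar declination: sin δ = sin ε · sin λ_s = sin 23.44° × sin 123.3° = 0.33247, so δ = +19.419°.
At local noon the hour angle is zero, so the zenith angle equals |φ − δ| = |+17.8° − (+19.419°)| = 1.619°.
Elevation = 90° − 1.619° = 88.4°.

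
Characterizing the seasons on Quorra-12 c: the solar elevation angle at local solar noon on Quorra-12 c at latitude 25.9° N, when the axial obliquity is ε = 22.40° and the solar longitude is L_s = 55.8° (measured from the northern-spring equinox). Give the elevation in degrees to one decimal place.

82.5°

Solar declination: sin δ = sin ε · sin L_s = sin 22.40° × sin 55.8° = 0.31518, so δ = +18.371°.
At local noon the hour angle is zero, so the zenith angle equals |ϕ − δ| = |+25.9° − (+18.371°)| = 7.529°.
Elevation = 90° − 7.529° = 82.5°.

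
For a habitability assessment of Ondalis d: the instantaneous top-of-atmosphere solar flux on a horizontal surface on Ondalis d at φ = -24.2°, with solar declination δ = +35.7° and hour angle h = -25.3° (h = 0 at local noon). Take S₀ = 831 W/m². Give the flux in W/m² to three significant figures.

358 W/m²

cos θ_z = sin φ sin δ + cos φ cos δ cos h = -0.239207 + 0.669670 = 0.430463.
Flux = S₀ · cos θ_z = 831 × 0.430463 = 357.7 W/m².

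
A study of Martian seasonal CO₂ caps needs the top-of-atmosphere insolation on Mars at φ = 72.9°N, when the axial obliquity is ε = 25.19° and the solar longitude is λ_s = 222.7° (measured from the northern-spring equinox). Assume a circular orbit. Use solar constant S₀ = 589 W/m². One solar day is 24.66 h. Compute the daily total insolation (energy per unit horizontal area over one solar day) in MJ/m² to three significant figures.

Solar declination: sin δ = sin ε · sin λ_s = sin 25.19° × sin 222.7° = -0.28864, so δ = -16.777°.
cos H₀ = −tan(+72.9°) tan(-16.777°) = 0.9799, H₀ = 0.2006 rad.
Bracket: H₀ sin φ sin δ + cos φ cos δ sin H₀ = 0.2006×0.95579×-0.28864 + 0.29404×0.95744×0.19927 = -0.055341 + 0.056100 = 0.000759.
Q̄ = (S₀/π) × [bracket] = (589/π) × 0.000759 = 0.14230 W/m².
Daily total = Q̄ × 24.66 h × 3600 s/h = 0.14230 × 24.66 × 3600 / 10⁶ = 0.01263 MJ/m².

0.0126 MJ/m²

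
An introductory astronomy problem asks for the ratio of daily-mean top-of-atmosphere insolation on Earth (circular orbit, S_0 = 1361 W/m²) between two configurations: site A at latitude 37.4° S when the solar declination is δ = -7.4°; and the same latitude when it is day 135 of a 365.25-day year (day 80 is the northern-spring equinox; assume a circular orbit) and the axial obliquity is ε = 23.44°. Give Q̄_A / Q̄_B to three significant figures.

— Configuration A (ϕ=-37.4°):
cos h₀ = −tan(-37.4°) tan(-7.400°) = -0.0993, h₀ = 1.6703 rad.
Bracket: h₀ sin ϕ sin δ + cos ϕ cos δ sin h₀ = 1.6703×-0.60738×-0.12880 + 0.79441×0.99167×0.99506 = 0.130668 + 0.783901 = 0.914569.
Q̄ = (S_0/π) × [bracket] = (1361/π) × 0.914569 = 396.21 W/m².
— Configuration B (ϕ=-37.4°):
Solar longitude: L_s = 360° × (135 − 80)/365.25 = 54.209°.
sin δ = sin 23.44° × sin 54.209° = 0.32267, so δ = +18.824°.
cos h₀ = −tan(-37.4°) tan(+18.824°) = 0.2606, h₀ = 1.3071 rad.
Bracket: h₀ sin ϕ sin δ + cos ϕ cos δ sin h₀ = 1.3071×-0.60738×0.32267 + 0.79441×0.94651×0.96544 = -0.256170 + 0.725931 = 0.469761.
Q̄ = (S_0/π) × [bracket] = (1361/π) × 0.469761 = 203.51 W/m².
Ratio Q̄_A / Q̄_B = 396.21 / 203.51 = 1.947.

Q̄_A / Q̄_B ≈ 1.95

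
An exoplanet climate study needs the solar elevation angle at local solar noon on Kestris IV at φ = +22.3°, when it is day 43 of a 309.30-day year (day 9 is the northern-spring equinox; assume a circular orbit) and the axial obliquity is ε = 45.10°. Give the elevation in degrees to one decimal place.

Solar longitude: λ_s = 360° × (43 − 9)/309.30 = 39.573°.
sin δ = sin 45.10° × sin 39.573° = 0.45126, so δ = +26.824°.
At local noon the hour angle is zero, so the zenith angle equals |φ − δ| = |+22.3° − (+26.824°)| = 4.524°.
Elevation = 90° − 4.524° = 85.5°.

85.5°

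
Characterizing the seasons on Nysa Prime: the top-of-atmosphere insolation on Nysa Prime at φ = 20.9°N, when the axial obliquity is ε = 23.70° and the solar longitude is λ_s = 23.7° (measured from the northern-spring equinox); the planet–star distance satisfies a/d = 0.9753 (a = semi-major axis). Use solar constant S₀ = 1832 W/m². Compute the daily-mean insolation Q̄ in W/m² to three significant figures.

Q̄ ≈ 563 W/m²

Solar declination: sin δ = sin ε · sin λ_s = sin 23.70° × sin 23.7° = 0.16156, so δ = +9.298°.
cos H₀ = −tan(+20.9°) tan(+9.298°) = -0.0625, H₀ = 1.6334 rad.
Bracket: H₀ sin φ sin δ + cos φ cos δ sin H₀ = 1.6334×0.35674×0.16156 + 0.93420×0.98686×0.99804 = 0.094141 + 0.920118 = 1.014259.
Inverse-square distance factor (a/d)² = 0.9753² = 0.951210.
Q̄ = (S₀/π) × 0.951210 × [bracket] = (1832/π) × 0.951210 × 1.014259 = 562.6 W/m².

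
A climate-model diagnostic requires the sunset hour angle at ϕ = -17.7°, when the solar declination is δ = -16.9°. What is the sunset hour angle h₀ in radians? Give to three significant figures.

h₀ = 1.67 rad

cos h₀ = −tan ϕ · tan δ = −tan(-17.7°) × tan(-16.900°) = -0.0970, so h₀ = 1.6679 rad = 95.56°.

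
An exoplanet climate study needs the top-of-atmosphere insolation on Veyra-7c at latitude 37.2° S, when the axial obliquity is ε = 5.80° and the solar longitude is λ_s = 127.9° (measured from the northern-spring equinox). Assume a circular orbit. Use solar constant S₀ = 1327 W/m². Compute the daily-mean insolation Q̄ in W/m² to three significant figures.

Solar declination: sin δ = sin ε · sin λ_s = sin 5.80° × sin 127.9° = 0.07974, so δ = +4.574°.
cos H₀ = −tan(-37.2°) tan(+4.574°) = 0.0607, H₀ = 1.5100 rad.
Bracket: H₀ sin φ sin δ + cos φ cos δ sin H₀ = 1.5100×-0.60460×0.07974 + 0.79653×0.99682×0.99815 = -0.072798 + 0.792528 = 0.719730.
Q̄ = (S₀/π) × [bracket] = (1327/π) × 0.719730 = 304.0 W/m².

Q̄ ≈ 304 W/m²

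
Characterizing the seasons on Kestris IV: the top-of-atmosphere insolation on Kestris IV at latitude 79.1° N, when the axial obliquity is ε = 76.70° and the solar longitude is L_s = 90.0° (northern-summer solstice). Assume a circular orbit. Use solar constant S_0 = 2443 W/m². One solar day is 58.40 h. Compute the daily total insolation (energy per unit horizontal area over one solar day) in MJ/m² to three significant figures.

491 MJ/m²

Solar declination: sin δ = sin ε · sin L_s = sin 76.70° × sin 90.0° = 0.97318, so δ = +76.700°.
cos h₀ = −tan(+79.1°) tan(+76.700°) = -21.9676 ≤ −1 ⇒ polar day, h₀ = π.
Bracket: h₀ sin ϕ sin δ + cos ϕ cos δ sin h₀ = 3.1416×0.98196×0.97318 + 0.18910×0.23005×0.00000 = 3.002188 + 0.000000 = 3.002188.
Q̄ = (S_0/π) × [bracket] = (2443/π) × 3.002188 = 2334.6 W/m².
Daily total = Q̄ × 58.40 h × 3600 s/h = 2334.6 × 58.40 × 3600 / 10⁶ = 490.8 MJ/m².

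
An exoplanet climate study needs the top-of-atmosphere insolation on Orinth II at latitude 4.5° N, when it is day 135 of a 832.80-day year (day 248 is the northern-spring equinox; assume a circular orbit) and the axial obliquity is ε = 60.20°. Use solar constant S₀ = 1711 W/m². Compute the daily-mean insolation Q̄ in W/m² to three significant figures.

Q̄ ≈ 368 W/m²

Solar longitude: λ_s = 360° × (135 − 248)/832.80 = -48.847°, i.e. -48.847° + 360° = 311.153°.
sin δ = sin 60.20° × sin 311.153° = -0.65339, so δ = -40.798°.
cos H₀ = −tan(+4.5°) tan(-40.798°) = 0.0679, H₀ = 1.5028 rad.
Bracket: H₀ sin φ sin δ + cos φ cos δ sin H₀ = 1.5028×0.07846×-0.65339 + 0.99692×0.75702×0.99769 = -0.077041 + 0.752945 = 0.675904.
Q̄ = (S₀/π) × [bracket] = (1711/π) × 0.675904 = 368.1 W/m².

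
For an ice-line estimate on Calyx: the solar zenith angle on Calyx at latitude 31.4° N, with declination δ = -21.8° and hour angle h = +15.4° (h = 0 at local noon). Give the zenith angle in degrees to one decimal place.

θ_z = 55.2°

cos θ_z = sin ϕ sin δ + cos ϕ cos δ cos h = -0.193486 + 0.764055 = 0.570569.
θ_z = arccos(0.570569) = 55.2°.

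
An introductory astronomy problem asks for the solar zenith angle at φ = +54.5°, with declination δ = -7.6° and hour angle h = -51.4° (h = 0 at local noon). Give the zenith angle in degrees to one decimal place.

cos θ_z = sin φ sin δ + cos φ cos δ cos h = -0.107672 + 0.359106 = 0.251434.
θ_z = arccos(0.251434) = 75.4°.

θ_z = 75.4°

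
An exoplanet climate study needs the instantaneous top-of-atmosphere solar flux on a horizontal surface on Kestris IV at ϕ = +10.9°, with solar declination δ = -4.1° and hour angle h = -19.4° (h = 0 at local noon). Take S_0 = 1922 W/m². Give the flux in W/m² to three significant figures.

cos θ_z = sin ϕ sin δ + cos ϕ cos δ cos h = -0.013520 + 0.923835 = 0.910315.
Flux = S_0 · cos θ_z = 1922 × 0.910315 = 1750 W/m².

1.75e+03 W/m²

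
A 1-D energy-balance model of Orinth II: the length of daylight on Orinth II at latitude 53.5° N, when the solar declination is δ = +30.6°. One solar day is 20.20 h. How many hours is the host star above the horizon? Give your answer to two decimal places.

cos h₀ = −tan ϕ · tan δ = −tan(+53.5°) × tan(+30.600°) = -0.7992, so h₀ = 2.4968 rad = 143.06°.
Daylight = 2h₀/(2π) × 20.20 h = (2.4968/π) × 20.20 = 16.05 h.

16.05 h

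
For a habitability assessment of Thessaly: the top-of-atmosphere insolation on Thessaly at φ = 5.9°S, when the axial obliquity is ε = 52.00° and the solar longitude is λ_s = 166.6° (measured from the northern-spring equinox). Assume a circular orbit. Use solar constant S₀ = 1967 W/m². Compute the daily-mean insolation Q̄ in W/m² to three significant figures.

Q̄ ≈ 594 W/m²

Solar declination: sin δ = sin ε · sin λ_s = sin 52.00° × sin 166.6° = 0.18262, so δ = +10.522°.
cos H₀ = −tan(-5.9°) tan(+10.522°) = 0.0192, H₀ = 1.5516 rad.
Bracket: H₀ sin φ sin δ + cos φ cos δ sin H₀ = 1.5516×-0.10279×0.18262 + 0.99470×0.98318×0.99982 = -0.029126 + 0.977793 = 0.948667.
Q̄ = (S₀/π) × [bracket] = (1967/π) × 0.948667 = 594.0 W/m².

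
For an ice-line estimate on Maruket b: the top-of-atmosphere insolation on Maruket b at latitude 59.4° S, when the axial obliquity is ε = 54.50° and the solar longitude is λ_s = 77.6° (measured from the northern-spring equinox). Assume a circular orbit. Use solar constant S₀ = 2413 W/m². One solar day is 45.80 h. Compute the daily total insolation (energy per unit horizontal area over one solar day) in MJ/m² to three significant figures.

0.00 MJ/m²

Solar declination: sin δ = sin ε · sin λ_s = sin 54.50° × sin 77.6° = 0.79512, so δ = +52.667°.
cos H₀ = −tan(-59.4°) tan(+52.667°) = 2.2170 ≥ 1 ⇒ polar night, H₀ = 0 and Q̄ = 0.
Daily total = Q̄ × 45.80 h × 3600 s/h = 0.00 MJ/m².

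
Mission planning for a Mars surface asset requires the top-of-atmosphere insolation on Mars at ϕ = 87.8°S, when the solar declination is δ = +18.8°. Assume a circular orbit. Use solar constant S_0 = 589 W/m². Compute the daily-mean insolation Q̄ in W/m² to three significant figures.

Q̄ ≈ 0.00 W/m²

cos h₀ = −tan(-87.8°) tan(+18.800°) = 8.8616 ≥ 1 ⇒ polar night, h₀ = 0 and Q̄ = 0.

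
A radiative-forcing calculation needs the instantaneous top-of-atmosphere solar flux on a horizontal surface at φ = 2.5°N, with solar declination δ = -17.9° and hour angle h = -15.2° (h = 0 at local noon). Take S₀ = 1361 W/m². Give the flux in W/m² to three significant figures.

cos θ_z = sin φ sin δ + cos φ cos δ cos h = -0.013407 + 0.917430 = 0.904023.
Flux = S₀ · cos θ_z = 1361 × 0.904023 = 1230 W/m².

1.23e+03 W/m²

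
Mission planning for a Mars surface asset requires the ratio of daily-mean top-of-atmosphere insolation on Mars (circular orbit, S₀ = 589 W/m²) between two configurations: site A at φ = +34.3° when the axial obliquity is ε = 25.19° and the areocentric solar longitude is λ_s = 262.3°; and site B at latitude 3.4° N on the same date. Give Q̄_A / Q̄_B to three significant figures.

— Configuration A (φ=+34.3°):
sin δ = sin 25.19° × sin 262.3° = -0.42178, so δ = -24.947°.
cos H₀ = −tan(+34.3°) tan(-24.947°) = 0.3173, H₀ = 1.2479 rad.
Bracket: H₀ sin φ sin δ + cos φ cos δ sin H₀ = 1.2479×0.56353×-0.42178 + 0.82610×0.90670×0.94832 = -0.296608 + 0.710315 = 0.413707.
Q̄ = (S₀/π) × [bracket] = (589/π) × 0.413707 = 77.564 W/m².
— Configuration B (φ=+3.4°):
cos H₀ = −tan(+3.4°) tan(-24.947°) = 0.0276, H₀ = 1.5432 rad.
Bracket: H₀ sin φ sin δ + cos φ cos δ sin H₀ = 1.5432×0.05931×-0.42178 + 0.99824×0.90670×0.99962 = -0.038604 + 0.904760 = 0.866156.
Q̄ = (S₀/π) × [bracket] = (589/π) × 0.866156 = 162.39 W/m².
Ratio Q̄_A / Q̄_B = 77.564 / 162.39 = 0.4776.

Q̄_A / Q̄_B ≈ 0.478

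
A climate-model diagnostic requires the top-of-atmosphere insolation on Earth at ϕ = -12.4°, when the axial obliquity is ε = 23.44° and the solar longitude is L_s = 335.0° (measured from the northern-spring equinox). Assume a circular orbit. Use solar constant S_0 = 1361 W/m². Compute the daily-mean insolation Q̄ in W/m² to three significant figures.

Solar declination: sin δ = sin ε · sin L_s = sin 23.44° × sin 335.0° = -0.16811, so δ = -9.678°.
cos h₀ = −tan(-12.4°) tan(-9.678°) = -0.0375, h₀ = 1.6083 rad.
Bracket: h₀ sin ϕ sin δ + cos ϕ cos δ sin h₀ = 1.6083×-0.21474×-0.16811 + 0.97667×0.98577×0.99930 = 0.058060 + 0.962098 = 1.020158.
Q̄ = (S_0/π) × [bracket] = (1361/π) × 1.020158 = 442.0 W/m².

Q̄ ≈ 442 W/m²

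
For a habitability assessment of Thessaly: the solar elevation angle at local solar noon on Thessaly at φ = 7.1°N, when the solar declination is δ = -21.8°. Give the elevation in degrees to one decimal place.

61.1°

At local noon the hour angle is zero, so the zenith angle equals |φ − δ| = |+7.1° − (-21.800°)| = 28.900°.
Elevation = 90° − 28.900° = 61.1°.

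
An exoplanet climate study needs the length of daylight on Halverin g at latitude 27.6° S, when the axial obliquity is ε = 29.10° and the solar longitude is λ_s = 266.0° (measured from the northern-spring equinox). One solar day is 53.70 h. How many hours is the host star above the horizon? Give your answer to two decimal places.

31.88 h

Solar declination: sin δ = sin ε · sin λ_s = sin 29.10° × sin 266.0° = -0.48515, so δ = -29.022°.
cos H₀ = −tan φ · tan δ = −tan(-27.6°) × tan(-29.022°) = -0.2901, so H₀ = 1.8651 rad = 106.86°.
Daylight = 2H₀/(2π) × 53.70 h = (1.8651/π) × 53.70 = 31.88 h.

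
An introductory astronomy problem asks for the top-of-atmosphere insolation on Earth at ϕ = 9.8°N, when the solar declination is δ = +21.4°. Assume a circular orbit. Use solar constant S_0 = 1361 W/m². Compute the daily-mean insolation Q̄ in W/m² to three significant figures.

Q̄ ≈ 441 W/m²

cos h₀ = −tan(+9.8°) tan(+21.400°) = -0.0677, h₀ = 1.6385 rad.
Bracket: h₀ sin ϕ sin δ + cos ϕ cos δ sin h₀ = 1.6385×0.17021×0.36488 + 0.98541×0.93106×0.99771 = 0.101761 + 0.915375 = 1.017136.
Q̄ = (S_0/π) × [bracket] = (1361/π) × 1.017136 = 440.6 W/m².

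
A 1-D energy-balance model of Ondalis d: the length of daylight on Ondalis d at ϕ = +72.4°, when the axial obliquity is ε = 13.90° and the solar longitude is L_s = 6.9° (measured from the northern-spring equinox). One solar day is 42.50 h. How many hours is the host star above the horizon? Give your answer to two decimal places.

Solar declination: sin δ = sin ε · sin L_s = sin 13.90° × sin 6.9° = 0.02886, so δ = +1.654°.
cos h₀ = −tan ϕ · tan δ = −tan(+72.4°) × tan(+1.654°) = -0.0910, so h₀ = 1.6619 rad = 95.22°.
Daylight = 2h₀/(2π) × 42.50 h = (1.6619/π) × 42.50 = 22.48 h.

22.48 h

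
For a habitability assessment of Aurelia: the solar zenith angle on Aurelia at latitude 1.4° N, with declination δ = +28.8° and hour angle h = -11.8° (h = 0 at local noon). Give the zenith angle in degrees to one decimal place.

cos θ_z = sin φ sin δ + cos φ cos δ cos h = 0.011770 + 0.857532 = 0.869302.
θ_z = arccos(0.869302) = 29.6°.

θ_z = 29.6°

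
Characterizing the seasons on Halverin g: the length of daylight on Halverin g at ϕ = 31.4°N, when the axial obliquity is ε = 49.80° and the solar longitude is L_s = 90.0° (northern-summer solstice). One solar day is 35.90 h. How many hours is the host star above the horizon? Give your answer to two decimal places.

27.17 h

Solar declination: sin δ = sin ε · sin L_s = sin 49.80° × sin 90.0° = 0.76380, so δ = +49.800°.
cos h₀ = −tan ϕ · tan δ = −tan(+31.4°) × tan(+49.800°) = -0.7223, so h₀ = 2.3779 rad = 136.25°.
Daylight = 2h₀/(2π) × 35.90 h = (2.3779/π) × 35.90 = 27.17 h.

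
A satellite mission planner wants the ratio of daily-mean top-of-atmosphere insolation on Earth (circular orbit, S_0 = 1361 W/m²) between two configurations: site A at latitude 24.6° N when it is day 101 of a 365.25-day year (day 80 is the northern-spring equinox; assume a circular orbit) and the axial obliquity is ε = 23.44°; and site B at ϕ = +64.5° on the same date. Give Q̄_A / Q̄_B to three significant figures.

Q̄_A / Q̄_B ≈ 1.54

— Configuration A (ϕ=+24.6°):
Solar longitude: L_s = 360° × (101 − 80)/365.25 = 20.698°.
sin δ = sin 23.44° × sin 20.698° = 0.14060, so δ = +8.082°.
cos h₀ = −tan(+24.6°) tan(+8.082°) = -0.0650, h₀ = 1.6359 rad.
Bracket: h₀ sin ϕ sin δ + cos ϕ cos δ sin h₀ = 1.6359×0.41628×0.14060 + 0.90924×0.99007×0.99788 = 0.095748 + 0.898303 = 0.994051.
Q̄ = (S_0/π) × [bracket] = (1361/π) × 0.994051 = 430.64 W/m².
— Configuration B (ϕ=+64.5°):
cos h₀ = −tan(+64.5°) tan(+8.082°) = -0.2977, h₀ = 1.8731 rad.
Bracket: h₀ sin ϕ sin δ + cos ϕ cos δ sin h₀ = 1.8731×0.90259×0.14060 + 0.43051×0.99007×0.95465 = 0.237704 + 0.406905 = 0.644609.
Q̄ = (S_0/π) × [bracket] = (1361/π) × 0.644609 = 279.26 W/m².
Ratio Q̄_A / Q̄_B = 430.64 / 279.26 = 1.542.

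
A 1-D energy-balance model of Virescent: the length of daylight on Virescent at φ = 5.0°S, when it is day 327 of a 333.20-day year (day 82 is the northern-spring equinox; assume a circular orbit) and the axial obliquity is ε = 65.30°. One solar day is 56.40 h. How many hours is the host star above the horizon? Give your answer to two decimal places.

Solar longitude: λ_s = 360° × (327 − 82)/333.20 = 264.706°.
sin δ = sin 65.30° × sin 264.706° = -0.90463, so δ = -64.774°.
cos H₀ = −tan φ · tan δ = −tan(-5.0°) × tan(-64.774°) = -0.1857, so H₀ = 1.7576 rad = 100.70°.
Daylight = 2H₀/(2π) × 56.40 h = (1.7576/π) × 56.40 = 31.55 h.

31.55 h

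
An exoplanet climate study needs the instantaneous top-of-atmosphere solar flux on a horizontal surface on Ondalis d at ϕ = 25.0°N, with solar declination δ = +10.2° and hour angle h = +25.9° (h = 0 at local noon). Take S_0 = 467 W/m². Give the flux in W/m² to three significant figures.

cos θ_z = sin ϕ sin δ + cos ϕ cos δ cos h = 0.074839 + 0.802391 = 0.877230.
Flux = S_0 · cos θ_z = 467 × 0.877230 = 409.7 W/m².

410 W/m²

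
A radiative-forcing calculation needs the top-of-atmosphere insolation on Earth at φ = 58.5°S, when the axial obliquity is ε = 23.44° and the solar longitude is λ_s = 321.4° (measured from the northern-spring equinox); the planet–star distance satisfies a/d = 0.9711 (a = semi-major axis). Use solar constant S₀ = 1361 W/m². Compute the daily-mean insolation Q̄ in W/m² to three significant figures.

Solar declination: sin δ = sin ε · sin λ_s = sin 23.44° × sin 321.4° = -0.24817, so δ = -14.369°.
cos H₀ = −tan(-58.5°) tan(-14.369°) = -0.4181, H₀ = 2.0021 rad.
Bracket: H₀ sin φ sin δ + cos φ cos δ sin H₀ = 2.0021×-0.85264×-0.24817 + 0.52250×0.96872×0.90842 = 0.423644 + 0.459802 = 0.883446.
Inverse-square distance factor (a/d)² = 0.9711² = 0.943035.
Q̄ = (S₀/π) × 0.943035 × [bracket] = (1361/π) × 0.943035 × 0.883446 = 360.9 W/m².

Q̄ ≈ 361 W/m²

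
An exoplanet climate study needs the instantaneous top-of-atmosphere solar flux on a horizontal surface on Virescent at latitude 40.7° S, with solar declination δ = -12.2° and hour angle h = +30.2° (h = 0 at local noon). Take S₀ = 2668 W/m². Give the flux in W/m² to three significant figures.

cos θ_z = sin φ sin δ + cos φ cos δ cos h = 0.137805 + 0.640438 = 0.778243.
Flux = S₀ · cos θ_z = 2668 × 0.778243 = 2076 W/m².

2.08e+03 W/m²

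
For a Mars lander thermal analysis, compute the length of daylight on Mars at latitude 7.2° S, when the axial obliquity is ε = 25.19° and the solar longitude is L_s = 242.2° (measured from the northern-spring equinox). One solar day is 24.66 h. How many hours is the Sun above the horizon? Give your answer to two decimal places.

12.73 h

Solar declination: sin δ = sin ε · sin L_s = sin 25.19° × sin 242.2° = -0.37650, so δ = -22.117°.
cos h₀ = −tan ϕ · tan δ = −tan(-7.2°) × tan(-22.117°) = -0.0513, so h₀ = 1.6222 rad = 92.94°.
Daylight = 2h₀/(2π) × 24.66 h = (1.6222/π) × 24.66 = 12.73 h.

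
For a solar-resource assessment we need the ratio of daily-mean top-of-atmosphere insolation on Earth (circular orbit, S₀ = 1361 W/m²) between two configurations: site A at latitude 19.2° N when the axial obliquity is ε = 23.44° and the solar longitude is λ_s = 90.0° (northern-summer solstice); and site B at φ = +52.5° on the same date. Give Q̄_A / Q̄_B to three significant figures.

Q̄_A / Q̄_B ≈ 0.944

— Configuration A (φ=+19.2°):
Solar declination: sin δ = sin ε · sin λ_s = sin 23.44° × sin 90.0° = 0.39779, so δ = +23.440°.
cos H₀ = −tan(+19.2°) tan(+23.440°) = -0.1510, H₀ = 1.7224 rad.
Bracket: H₀ sin φ sin δ + cos φ cos δ sin H₀ = 1.7224×0.32887×0.39779 + 0.94438×0.91748×0.98854 = 0.225326 + 0.856520 = 1.081846.
Q̄ = (S₀/π) × [bracket] = (1361/π) × 1.081846 = 468.68 W/m².
— Configuration B (φ=+52.5°):
cos H₀ = −tan(+52.5°) tan(+23.440°) = -0.5650, H₀ = 2.1713 rad.
Bracket: H₀ sin φ sin δ + cos φ cos δ sin H₀ = 2.1713×0.79335×0.39779 + 0.60876×0.91748×0.82507 = 0.685233 + 0.460822 = 1.146055.
Q̄ = (S₀/π) × [bracket] = (1361/π) × 1.146055 = 496.49 W/m².
Ratio Q̄_A / Q̄_B = 468.68 / 496.49 = 0.9440.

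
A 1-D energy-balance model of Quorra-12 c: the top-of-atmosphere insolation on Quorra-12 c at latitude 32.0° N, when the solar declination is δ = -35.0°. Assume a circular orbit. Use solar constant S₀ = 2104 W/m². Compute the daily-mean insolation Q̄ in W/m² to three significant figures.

Q̄ ≈ 191 W/m²

cos H₀ = −tan(+32.0°) tan(-35.000°) = 0.4375, H₀ = 1.1179 rad.
Bracket: H₀ sin φ sin δ + cos φ cos δ sin H₀ = 1.1179×0.52992×-0.57358 + 0.84805×0.81915×0.89920 = -0.339787 + 0.624656 = 0.284869.
Q̄ = (S₀/π) × [bracket] = (2104/π) × 0.284869 = 190.8 W/m².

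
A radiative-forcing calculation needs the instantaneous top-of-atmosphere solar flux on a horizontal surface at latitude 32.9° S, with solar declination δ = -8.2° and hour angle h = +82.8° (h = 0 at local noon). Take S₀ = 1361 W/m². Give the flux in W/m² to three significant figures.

247 W/m²

cos θ_z = sin φ sin δ + cos φ cos δ cos h = 0.077472 + 0.104156 = 0.181628.
Flux = S₀ · cos θ_z = 1361 × 0.181628 = 247.2 W/m².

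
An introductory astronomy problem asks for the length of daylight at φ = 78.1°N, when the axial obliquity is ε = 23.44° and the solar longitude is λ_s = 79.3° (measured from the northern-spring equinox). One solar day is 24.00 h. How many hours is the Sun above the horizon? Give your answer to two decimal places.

24.00 h

Solar declination: sin δ = sin ε · sin λ_s = sin 23.44° × sin 79.3° = 0.39087, so δ = +23.009°.
Sunrise equation: cos H₀ = −tan φ · tan δ = -2.0151 ≤ −1, so the Sun never sets (polar day) and H₀ = π.
Daylight = 2H₀/(2π) × 24.00 h = (3.1416/π) × 24.00 = 24.00 h.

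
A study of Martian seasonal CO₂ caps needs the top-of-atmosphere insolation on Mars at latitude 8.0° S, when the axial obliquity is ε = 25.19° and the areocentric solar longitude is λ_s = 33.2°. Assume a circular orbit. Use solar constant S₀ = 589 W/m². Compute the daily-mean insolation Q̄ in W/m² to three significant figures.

sin δ = sin 25.19° × sin 33.2° = 0.23305, so δ = +13.477°.
cos H₀ = −tan(-8.0°) tan(+13.477°) = 0.0337, H₀ = 1.5371 rad.
Bracket: H₀ sin φ sin δ + cos φ cos δ sin H₀ = 1.5371×-0.13917×0.23305 + 0.99027×0.97246×0.99943 = -0.049854 + 0.962449 = 0.912595.
Q̄ = (S₀/π) × [bracket] = (589/π) × 0.912595 = 171.1 W/m².

Q̄ ≈ 171 W/m²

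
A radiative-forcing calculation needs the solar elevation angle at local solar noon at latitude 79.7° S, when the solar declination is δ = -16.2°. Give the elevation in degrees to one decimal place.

At local noon the hour angle is zero, so the zenith angle equals |ϕ − δ| = |-79.7° − (-16.200°)| = 63.500°.
Elevation = 90° − 63.500° = 26.5°.

26.5°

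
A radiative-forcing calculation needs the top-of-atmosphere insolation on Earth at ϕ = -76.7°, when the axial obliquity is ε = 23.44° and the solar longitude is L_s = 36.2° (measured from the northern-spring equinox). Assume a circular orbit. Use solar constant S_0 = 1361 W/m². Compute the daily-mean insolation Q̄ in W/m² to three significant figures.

Solar declination: sin δ = sin ε · sin L_s = sin 23.44° × sin 36.2° = 0.23494, so δ = +13.588°.
cos h₀ = −tan(-76.7°) tan(+13.588°) = 1.0225 ≥ 1 ⇒ polar night, h₀ = 0 and Q̄ = 0.

Q̄ ≈ 0.00 W/m²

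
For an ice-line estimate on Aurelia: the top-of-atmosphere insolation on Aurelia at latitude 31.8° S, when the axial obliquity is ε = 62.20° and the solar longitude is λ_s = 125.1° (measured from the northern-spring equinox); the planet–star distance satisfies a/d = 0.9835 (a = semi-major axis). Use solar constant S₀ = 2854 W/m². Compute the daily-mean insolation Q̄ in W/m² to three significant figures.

Solar declination: sin δ = sin ε · sin λ_s = sin 62.20° × sin 125.1° = 0.72372, so δ = +46.362°.
cos H₀ = −tan(-31.8°) tan(+46.362°) = 0.6502, H₀ = 0.8629 rad.
Bracket: H₀ sin φ sin δ + cos φ cos δ sin H₀ = 0.8629×-0.52696×0.72372 + 0.84989×0.69009×0.75973 = -0.329085 + 0.445582 = 0.116497.
Inverse-square distance factor (a/d)² = 0.9835² = 0.967272.
Q̄ = (S₀/π) × 0.967272 × [bracket] = (2854/π) × 0.967272 × 0.116497 = 102.4 W/m².

Q̄ ≈ 102 W/m²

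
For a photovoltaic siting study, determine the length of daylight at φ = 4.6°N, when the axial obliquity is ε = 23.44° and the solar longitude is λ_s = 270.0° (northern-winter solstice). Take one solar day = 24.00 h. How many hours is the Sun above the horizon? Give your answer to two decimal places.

Solar declination: sin δ = sin ε · sin λ_s = sin 23.44° × sin 270.0° = -0.39779, so δ = -23.440°.
cos H₀ = −tan φ · tan δ = −tan(+4.6°) × tan(-23.440°) = 0.0349, so H₀ = 1.5359 rad = 88.00°.
Daylight = 2H₀/(2π) × 24.00 h = (1.5359/π) × 24.00 = 11.73 h.

11.73 h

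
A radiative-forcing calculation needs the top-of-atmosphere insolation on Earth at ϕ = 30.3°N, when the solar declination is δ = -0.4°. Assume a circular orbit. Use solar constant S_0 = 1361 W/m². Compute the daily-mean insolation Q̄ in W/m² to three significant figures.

cos h₀ = −tan(+30.3°) tan(-0.400°) = 0.0041, h₀ = 1.5667 rad.
Bracket: h₀ sin ϕ sin δ + cos ϕ cos δ sin h₀ = 1.5667×0.50453×-0.00698 + 0.86340×0.99998×0.99999 = -0.005517 + 0.863374 = 0.857857.
Q̄ = (S_0/π) × [bracket] = (1361/π) × 0.857857 = 371.6 W/m².

Q̄ ≈ 372 W/m²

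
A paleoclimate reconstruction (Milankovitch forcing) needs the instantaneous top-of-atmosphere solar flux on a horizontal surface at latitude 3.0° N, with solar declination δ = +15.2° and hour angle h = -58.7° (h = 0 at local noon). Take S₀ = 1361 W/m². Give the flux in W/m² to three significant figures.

700 W/m²

cos θ_z = sin φ sin δ + cos φ cos δ cos h = 0.013722 + 0.500657 = 0.514379.
Flux = S₀ · cos θ_z = 1361 × 0.514379 = 700.1 W/m².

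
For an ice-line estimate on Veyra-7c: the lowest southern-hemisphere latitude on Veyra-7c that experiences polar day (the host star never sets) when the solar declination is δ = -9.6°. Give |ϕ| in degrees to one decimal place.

|ϕ| = 80.4°

Polar day requires cos h₀ = −tan ϕ tan δ ≤ −1, i.e. tan ϕ tan δ ≥ 1.
The boundary is |tan ϕ| · |tan δ| = 1, so |ϕ| = 90° − |δ| = 90° − 9.6° = 80.4° in the southern hemisphere.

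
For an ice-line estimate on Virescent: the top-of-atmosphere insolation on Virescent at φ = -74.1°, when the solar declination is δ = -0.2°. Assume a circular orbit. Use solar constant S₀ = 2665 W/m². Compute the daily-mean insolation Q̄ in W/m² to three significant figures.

cos H₀ = −tan(-74.1°) tan(-0.200°) = -0.0123, H₀ = 1.5831 rad.
Bracket: H₀ sin φ sin δ + cos φ cos δ sin H₀ = 1.5831×-0.96174×-0.00349 + 0.27396×0.99999×0.99992 = 0.005314 + 0.273935 = 0.279249.
Q̄ = (S₀/π) × [bracket] = (2665/π) × 0.279249 = 236.9 W/m².

Q̄ ≈ 237 W/m²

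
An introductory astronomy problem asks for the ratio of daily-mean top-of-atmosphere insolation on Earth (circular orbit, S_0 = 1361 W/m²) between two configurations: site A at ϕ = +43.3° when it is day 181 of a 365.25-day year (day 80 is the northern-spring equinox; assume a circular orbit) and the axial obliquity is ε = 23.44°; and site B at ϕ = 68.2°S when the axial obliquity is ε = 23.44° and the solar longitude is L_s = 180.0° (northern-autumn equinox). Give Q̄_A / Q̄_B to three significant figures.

Q̄_A / Q̄_B ≈ 3.09

— Configuration A (ϕ=+43.3°):
Solar longitude: L_s = 360° × (181 − 80)/365.25 = 99.548°.
sin δ = sin 23.44° × sin 99.548° = 0.39228, so δ = +23.096°.
cos h₀ = −tan(+43.3°) tan(+23.096°) = -0.4019, h₀ = 1.9844 rad.
Bracket: h₀ sin ϕ sin δ + cos ϕ cos δ sin h₀ = 1.9844×0.68582×0.39228 + 0.72777×0.91985×0.91569 = 0.533870 + 0.612999 = 1.146869.
Q̄ = (S_0/π) × [bracket] = (1361/π) × 1.146869 = 496.85 W/m².
— Configuration B (ϕ=-68.2°):
Solar declination: sin δ = sin ε · sin L_s = sin 23.44° × sin 180.0° = 0.00000, so δ = +0.000°.
cos h₀ = −tan(-68.2°) tan(+0.000°) = 0.0000, h₀ = 1.5708 rad.
Bracket: h₀ sin ϕ sin δ + cos ϕ cos δ sin h₀ = 1.5708×-0.92849×0.00000 + 0.37137×1.00000×1.00000 = -0.000000 + 0.371370 = 0.371370.
Q̄ = (S_0/π) × [bracket] = (1361/π) × 0.371370 = 160.88 W/m².
Ratio Q̄_A / Q̄_B = 496.85 / 160.88 = 3.088.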